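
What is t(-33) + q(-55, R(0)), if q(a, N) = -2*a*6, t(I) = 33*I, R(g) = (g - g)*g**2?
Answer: -429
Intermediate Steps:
R(g) = 0 (R(g) = 0*g**2 = 0)
q(a, N) = -12*a
t(-33) + q(-55, R(0)) = 33*(-33) - 12*(-55) = -1089 + 660 = -429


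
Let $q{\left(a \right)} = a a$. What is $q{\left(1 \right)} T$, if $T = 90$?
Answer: $90$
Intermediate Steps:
$q{\left(a \right)} = a^{2}$
$q{\left(1 \right)} T = 1^{2} \cdot 90 = 1 \cdot 90 = 90$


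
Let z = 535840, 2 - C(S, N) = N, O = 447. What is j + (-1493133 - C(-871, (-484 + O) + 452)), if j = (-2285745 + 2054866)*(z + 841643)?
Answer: -318033390277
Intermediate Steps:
C(S, N) = 2 - N
j = -318031897557 (j = (-2285745 + 2054866)*(535840 + 841643) = -230879*1377483 = -318031897557)
j + (-1493133 - C(-871, (-484 + O) + 452)) = -318031897557 + (-1493133 - (2 - ((-484 + 447) + 452))) = -318031897557 + (-1493133 - (2 - (-37 + 452))) = -318031897557 + (-1493133 - (2 - 1*415)) = -318031897557 + (-1493133 - (2 - 415)) = -318031897557 + (-1493133 - 1*(-413)) = -318031897557 + (-1493133 + 413) = -318031897557 - 1492720 = -318033390277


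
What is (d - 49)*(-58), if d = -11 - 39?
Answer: 5742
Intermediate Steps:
d = -50
(d - 49)*(-58) = (-50 - 49)*(-58) = -99*(-58) = 5742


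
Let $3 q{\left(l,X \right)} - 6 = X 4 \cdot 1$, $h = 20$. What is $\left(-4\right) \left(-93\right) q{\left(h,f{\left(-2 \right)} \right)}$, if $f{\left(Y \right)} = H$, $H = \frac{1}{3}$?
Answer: $\frac{2728}{3} \approx 909.33$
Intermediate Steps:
$H = \frac{1}{3} \approx 0.33333$
$f{\left(Y \right)} = \frac{1}{3}$
$q{\left(l,X \right)} = 2 + \frac{4 X}{3}$ ($q{\left(l,X \right)} = 2 + \frac{X 4 \cdot 1}{3} = 2 + \frac{4 X 1}{3} = 2 + \frac{4 X}{3}$)
$\left(-4\right) \left(-93\right) q{\left(h,f{\left(-2 \right)} \right)} = \left(-4\right) \left(-93\right) \left(2 + \frac{4}{3} \cdot \frac{1}{3}\right) = 372 \left(2 + \frac{4}{9}\right) = 372 \cdot \frac{22}{9} = \frac{2728}{3}$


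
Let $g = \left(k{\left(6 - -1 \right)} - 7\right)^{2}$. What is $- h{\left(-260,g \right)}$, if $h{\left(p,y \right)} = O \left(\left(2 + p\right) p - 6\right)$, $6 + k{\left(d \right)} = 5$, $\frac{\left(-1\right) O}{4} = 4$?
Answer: $1073184$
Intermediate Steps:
$O = -16$ ($O = \left(-4\right) 4 = -16$)
$k{\left(d \right)} = -1$ ($k{\left(d \right)} = -6 + 5 = -1$)
$g = 64$ ($g = \left(-1 - 7\right)^{2} = \left(-8\right)^{2} = 64$)
$h{\left(p,y \right)} = 96 - 16 p \left(2 + p\right)$ ($h{\left(p,y \right)} = - 16 \left(\left(2 + p\right) p - 6\right) = - 16 \left(p \left(2 + p\right) - 6\right) = - 16 \left(-6 + p \left(2 + p\right)\right) = 96 - 16 p \left(2 + p\right)$)
$- h{\left(-260,g \right)} = - (96 - -8320 - 16 \left(-260\right)^{2}) = - (96 + 8320 - 1081600) = \left(-1\right) \left(-1073184\right) = 1073184$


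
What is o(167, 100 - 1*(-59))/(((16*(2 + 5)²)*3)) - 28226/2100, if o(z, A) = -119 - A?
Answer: -398639/29400 ≈ -13.559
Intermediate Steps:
o(167, 100 - 1*(-59))/(((16*(2 + 5)²)*3)) - 28226/2100 = (-119 - (100 - 1*(-59)))/(((16*(2 + 5)²)*3)) - 28226/2100 = (-119 - (100 + 59))/(((16*7²)*3)) - 28226*1/2100 = (-119 - 1*159)/(((16*49)*3)) - 14113/1050 = (-119 - 159)/((784*3)) - 14113/1050 = -278/2352 - 14113/1050 = -278*1/2352 - 14113/1050 = -139/1176 - 14113/1050 = -398639/29400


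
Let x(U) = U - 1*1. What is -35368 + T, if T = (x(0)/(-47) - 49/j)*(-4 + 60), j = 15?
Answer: -25062568/705 ≈ -35550.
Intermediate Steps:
x(U) = -1 + U (x(U) = U - 1 = -1 + U)
T = -128128/705 (T = ((-1 + 0)/(-47) - 49/15)*(-4 + 60) = (-1*(-1/47) - 49*1/15)*56 = (1/47 - 49/15)*56 = -2288/705*56 = -128128/705 ≈ -181.74)
-35368 + T = -35368 - 128128/705 = -25062568/705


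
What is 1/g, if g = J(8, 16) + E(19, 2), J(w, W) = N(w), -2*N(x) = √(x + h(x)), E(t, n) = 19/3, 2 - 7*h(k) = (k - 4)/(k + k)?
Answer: 912/5479 + 36*√33/5479 ≈ 0.20420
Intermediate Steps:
h(k) = 2/7 - (-4 + k)/(14*k) (h(k) = 2/7 - (k - 4)/(7*(k + k)) = 2/7 - (-4 + k)/(7*(2*k)) = 2/7 - (-4 + k)*1/(2*k)/7 = 2/7 - (-4 + k)/(14*k))
E(t, n) = 19/3 (E(t, n) = 19*(⅓) = 19/3)
N(x) = -√(x + (4 + 3*x)/(14*x))/2
J(w, W) = -√(42 + 56/w + 196*w)/28
g = 19/3 - √33/4 (g = -√(42 + 56/8 + 196*8)/28 + 19/3 = -√(42 + 56*(⅛) + 1568)/28 + 19/3 = -√(42 + 7 + 1568)/28 + 19/3 = -√33/4 + 19/3 = 19/3 - √33/4 ≈ 4.8972)
1/g = 1/(19/3 - √33/4)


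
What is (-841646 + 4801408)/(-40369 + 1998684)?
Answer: 3959762/1958315 ≈ 2.0220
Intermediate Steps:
(-841646 + 4801408)/(-40369 + 1998684) = 3959762/1958315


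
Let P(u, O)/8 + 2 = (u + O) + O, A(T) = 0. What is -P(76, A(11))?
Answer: -592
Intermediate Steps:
P(u, O) = -16 + 8*u + 16*O (P(u, O) = -16 + 8*((u + O) + O) = -16 + 8*((O + u) + O) = -16 + 8*(u + 2*O) = -16 + (8*u + 16*O) = -16 + 8*u + 16*O)
-P(76, A(11)) = -(-16 + 8*76 + 16*0) = -(-16 + 608 + 0) = -1*592 = -592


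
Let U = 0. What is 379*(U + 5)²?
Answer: 9475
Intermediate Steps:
379*(U + 5)² = 379*(0 + 5)² = 379*5² = 379*25 = 9475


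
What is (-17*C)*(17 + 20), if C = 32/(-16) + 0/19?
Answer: 1258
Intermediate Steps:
C = -2 (C = 32*(-1/16) + 0*(1/19) = -2 + 0 = -2)
(-17*C)*(17 + 20) = (-17*(-2))*(17 + 20) = 34*37 = 1258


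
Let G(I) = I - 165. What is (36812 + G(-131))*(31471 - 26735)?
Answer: 172939776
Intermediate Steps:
G(I) = -165 + I
(36812 + G(-131))*(31471 - 26735) = (36812 + (-165 - 131))*(31471 - 26735) = (36812 - 296)*4736 = 36516*4736 = 172939776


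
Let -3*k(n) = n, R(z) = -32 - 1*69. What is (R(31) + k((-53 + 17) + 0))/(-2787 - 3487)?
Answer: 89/6274 ≈ 0.014186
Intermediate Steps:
R(z) = -101 (R(z) = -32 - 69 = -101)
k(n) = -n/3
(R(31) + k((-53 + 17) + 0))/(-2787 - 3487) = (-101 - ((-53 + 17) + 0)/3)/(-2787 - 3487) = (-101 - (-36 + 0)/3)/(-6274) = (-101 - ⅓*(-36))*(-1/6274) = (-101 + 12)*(-1/6274) = -89*(-1/6274) = 89/6274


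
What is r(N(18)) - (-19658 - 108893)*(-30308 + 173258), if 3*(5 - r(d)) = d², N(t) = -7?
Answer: 55129096316/3 ≈ 1.8376e+10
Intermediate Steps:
r(d) = 5 - d²/3
r(N(18)) - (-19658 - 108893)*(-30308 + 173258) = (5 - ⅓*(-7)²) - (-19658 - 108893)*(-30308 + 173258) = (5 - ⅓*49) - (-128551)*142950 = (5 - 49/3) - 1*(-18376365450) = -34/3 + 18376365450 = 55129096316/3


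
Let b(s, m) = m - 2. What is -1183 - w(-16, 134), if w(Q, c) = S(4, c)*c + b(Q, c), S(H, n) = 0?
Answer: -1315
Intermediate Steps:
b(s, m) = -2 + m
w(Q, c) = -2 + c (w(Q, c) = 0*c + (-2 + c) = 0 + (-2 + c) = -2 + c)
-1183 - w(-16, 134) = -1183 - (-2 + 134) = -1183 - 1*132 = -1183 - 132 = -1315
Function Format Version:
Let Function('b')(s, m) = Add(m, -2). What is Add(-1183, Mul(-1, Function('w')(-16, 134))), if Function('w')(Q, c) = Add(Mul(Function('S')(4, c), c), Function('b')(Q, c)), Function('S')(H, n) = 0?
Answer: -1315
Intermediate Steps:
Function('b')(s, m) = Add(-2, m)
Function('w')(Q, c) = Add(-2, c) (Function('w')(Q, c) = Add(Mul(0, c), Add(-2, c)) = Add(0, Add(-2, c)) = Add(-2, c))
Add(-1183, Mul(-1, Function('w')(-16, 134))) = Add(-1183, Mul(-1, Add(-2, 134))) = Add(-1183, Mul(-1, 132)) = Add(-1183, -132) = -1315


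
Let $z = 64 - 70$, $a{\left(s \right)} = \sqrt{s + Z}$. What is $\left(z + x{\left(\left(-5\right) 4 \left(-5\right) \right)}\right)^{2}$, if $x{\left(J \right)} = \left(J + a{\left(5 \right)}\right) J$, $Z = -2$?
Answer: $99910036 + 1998800 \sqrt{3} \approx 1.0337 \cdot 10^{8}$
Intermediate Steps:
$a{\left(s \right)} = \sqrt{-2 + s}$ ($a{\left(s \right)} = \sqrt{s - 2} = \sqrt{-2 + s}$)
$x{\left(J \right)} = J \left(J + \sqrt{3}\right)$ ($x{\left(J \right)} = \left(J + \sqrt{-2 + 5}\right) J = \left(J + \sqrt{3}\right) J = J \left(J + \sqrt{3}\right)$)
$z = -6$ ($z = 64 - 70 = -6$)
$\left(z + x{\left(\left(-5\right) 4 \left(-5\right) \right)}\right)^{2} = \left(-6 + \left(-5\right) 4 \left(-5\right) \left(\left(-5\right) 4 \left(-5\right) + \sqrt{3}\right)\right)^{2} = \left(-6 + \left(-20\right) \left(-5\right) \left(\left(-20\right) \left(-5\right) + \sqrt{3}\right)\right)^{2} = \left(-6 + 100 \left(100 + \sqrt{3}\right)\right)^{2} = \left(-6 + \left(10000 + 100 \sqrt{3}\right)\right)^{2} = \left(9994 + 100 \sqrt{3}\right)^{2}$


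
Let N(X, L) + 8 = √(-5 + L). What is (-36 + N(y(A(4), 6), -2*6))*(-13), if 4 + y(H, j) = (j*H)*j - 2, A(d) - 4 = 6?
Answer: 572 - 13*I*√17 ≈ 572.0 - 53.6*I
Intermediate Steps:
A(d) = 10 (A(d) = 4 + 6 = 10)
y(H, j) = -6 + H*j² (y(H, j) = -4 + ((j*H)*j - 2) = -4 + ((H*j)*j - 2) = -4 + (H*j² - 2) = -4 + (-2 + H*j²) = -6 + H*j²)
N(X, L) = -8 + √(-5 + L)
(-36 + N(y(A(4), 6), -2*6))*(-13) = (-36 + (-8 + √(-5 - 2*6)))*(-13) = (-36 + (-8 + √(-5 - 12)))*(-13) = (-36 + (-8 + √(-17)))*(-13) = (-36 + (-8 + I*√17))*(-13) = (-44 + I*√17)*(-13) = 572 - 13*I*√17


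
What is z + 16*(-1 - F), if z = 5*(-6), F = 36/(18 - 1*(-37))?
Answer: -3106/55 ≈ -56.473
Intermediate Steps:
F = 36/55 (F = 36/(18 + 37) = 36/55 ≈ 0.65455)
z = -30
z + 16*(-1 - F) = -30 + 16*(-1 - 1*36/55) = -30 + 16*(-1 - 36/55) = -30 + 16*(-91/55) = -30 - 1456/55 = -3106/55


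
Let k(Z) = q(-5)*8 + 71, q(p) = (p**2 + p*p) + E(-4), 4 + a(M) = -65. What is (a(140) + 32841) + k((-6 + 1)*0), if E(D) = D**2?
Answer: 33371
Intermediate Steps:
a(M) = -69 (a(M) = -4 - 65 = -69)
q(p) = 16 + 2*p**2 (q(p) = (p**2 + p*p) + (-4)**2 = (p**2 + p**2) + 16 = 2*p**2 + 16 = 16 + 2*p**2)
k(Z) = 599 (k(Z) = (16 + 2*(-5)**2)*8 + 71 = (16 + 2*25)*8 + 71 = (16 + 50)*8 + 71 = 66*8 + 71 = 528 + 71 = 599)
(a(140) + 32841) + k((-6 + 1)*0) = (-69 + 32841) + 599 = 32772 + 599 = 33371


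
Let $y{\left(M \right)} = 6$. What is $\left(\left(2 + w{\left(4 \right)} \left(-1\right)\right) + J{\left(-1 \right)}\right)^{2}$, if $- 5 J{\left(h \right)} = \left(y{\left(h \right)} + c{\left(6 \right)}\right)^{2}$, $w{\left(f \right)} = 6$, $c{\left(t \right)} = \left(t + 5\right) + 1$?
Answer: $\frac{118336}{25} \approx 4733.4$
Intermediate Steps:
$c{\left(t \right)} = 6 + t$ ($c{\left(t \right)} = \left(5 + t\right) + 1 = 6 + t$)
$J{\left(h \right)} = - \frac{324}{5}$ ($J{\left(h \right)} = - \frac{\left(6 + \left(6 + 6\right)\right)^{2}}{5} = - \frac{\left(6 + 12\right)^{2}}{5} = - \frac{18^{2}}{5} = \left(- \frac{1}{5}\right) 324 = - \frac{324}{5}$)
$\left(\left(2 + w{\left(4 \right)} \left(-1\right)\right) + J{\left(-1 \right)}\right)^{2} = \left(\left(2 + 6 \left(-1\right)\right) - \frac{324}{5}\right)^{2} = \left(\left(2 - 6\right) - \frac{324}{5}\right)^{2} = \left(-4 - \frac{324}{5}\right)^{2} = \left(- \frac{344}{5}\right)^{2} = \frac{118336}{25}$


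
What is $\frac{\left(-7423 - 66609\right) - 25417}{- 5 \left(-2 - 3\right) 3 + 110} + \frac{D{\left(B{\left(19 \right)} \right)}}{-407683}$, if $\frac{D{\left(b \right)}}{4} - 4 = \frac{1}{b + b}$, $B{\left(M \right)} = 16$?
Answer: $- \frac{7543008307}{14031880} \approx -537.56$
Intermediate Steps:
$D{\left(b \right)} = 16 + \frac{2}{b}$ ($D{\left(b \right)} = 16 + \frac{4}{b + b} = 16 + \frac{4}{2 b} = 16 + 4 \frac{1}{2 b} = 16 + \frac{2}{b}$)
$\frac{\left(-7423 - 66609\right) - 25417}{- 5 \left(-2 - 3\right) 3 + 110} + \frac{D{\left(B{\left(19 \right)} \right)}}{-407683} = \frac{\left(-7423 - 66609\right) - 25417}{- 5 \left(-2 - 3\right) 3 + 110} + \frac{16 + \frac{2}{16}}{-407683} = \frac{-74032 - 25417}{- 5 \left(\left(-5\right) 3\right) + 110} + \left(16 + 2 \cdot \frac{1}{16}\right) \left(- \frac{1}{407683}\right) = - \frac{99449}{\left(-5\right) \left(-15\right) + 110} + \left(16 + \frac{1}{8}\right) \left(- \frac{1}{407683}\right) = - \frac{99449}{75 + 110} + \frac{129}{8} \left(- \frac{1}{407683}\right) = - \frac{99449}{185} - \frac{3}{75848} = - \frac{7543008307}{14031880}$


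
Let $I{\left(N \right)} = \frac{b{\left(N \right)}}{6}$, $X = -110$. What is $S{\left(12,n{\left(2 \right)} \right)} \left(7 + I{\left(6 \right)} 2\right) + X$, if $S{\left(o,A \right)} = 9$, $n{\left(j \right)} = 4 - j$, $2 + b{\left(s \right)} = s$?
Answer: $-35$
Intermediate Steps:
$b{\left(s \right)} = -2 + s$
$I{\left(N \right)} = - \frac{1}{3} + \frac{N}{6}$ ($I{\left(N \right)} = \frac{-2 + N}{6} = \left(-2 + N\right) \frac{1}{6} = - \frac{1}{3} + \frac{N}{6}$)
$S{\left(12,n{\left(2 \right)} \right)} \left(7 + I{\left(6 \right)} 2\right) + X = 9 \left(7 + \left(- \frac{1}{3} + \frac{1}{6} \cdot 6\right) 2\right) - 110 = 9 \left(7 + \left(- \frac{1}{3} + 1\right) 2\right) - 110 = 9 \left(7 + \frac{2}{3} \cdot 2\right) - 110 = 9 \left(7 + \frac{4}{3}\right) - 110 = 9 \cdot \frac{25}{3} - 110 = 75 - 110 = -35$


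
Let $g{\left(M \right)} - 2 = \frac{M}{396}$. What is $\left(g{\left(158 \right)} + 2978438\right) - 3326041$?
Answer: $- \frac{68824919}{198} \approx -3.476 \cdot 10^{5}$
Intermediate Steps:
$g{\left(M \right)} = 2 + \frac{M}{396}$
$\left(g{\left(158 \right)} + 2978438\right) - 3326041 = \left(\left(2 + \frac{1}{396} \cdot 158\right) + 2978438\right) - 3326041 = \left(\left(2 + \frac{79}{198}\right) + 2978438\right) - 3326041 = \left(\frac{475}{198} + 2978438\right) - 3326041 = \frac{589731199}{198} - 3326041 = - \frac{68824919}{198}$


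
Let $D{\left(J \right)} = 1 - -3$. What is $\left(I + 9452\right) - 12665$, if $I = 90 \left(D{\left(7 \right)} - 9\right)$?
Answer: $-3663$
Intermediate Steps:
$D{\left(J \right)} = 4$ ($D{\left(J \right)} = 1 + 3 = 4$)
$I = -450$ ($I = 90 \left(4 - 9\right) = 90 \left(-5\right) = -450$)
$\left(I + 9452\right) - 12665 = \left(-450 + 9452\right) - 12665 = 9002 - 12665 = -3663$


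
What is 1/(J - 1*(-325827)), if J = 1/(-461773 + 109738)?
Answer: 352035/114702507944 ≈ 3.0691e-6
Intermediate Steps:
J = -1/352035 (J = 1/(-352035) = -1/352035 ≈ -2.8406e-6)
1/(J - 1*(-325827)) = 1/(-1/352035 - 1*(-325827)) = 1/(-1/352035 + 325827) = 1/(114702507944/352035) = 352035/114702507944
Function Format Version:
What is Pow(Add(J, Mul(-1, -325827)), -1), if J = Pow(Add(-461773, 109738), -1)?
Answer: Rational(352035, 114702507944) ≈ 3.0691e-6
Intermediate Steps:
J = Rational(-1, 352035) (J = Pow(-352035, -1) = Rational(-1, 352035) ≈ -2.8406e-6)
Pow(Add(J, Mul(-1, -325827)), -1) = Pow(Add(Rational(-1, 352035), Mul(-1, -325827)), -1) = Pow(Add(Rational(-1, 352035), 325827), -1) = Pow(Rational(114702507944, 352035), -1) = Rational(352035, 114702507944)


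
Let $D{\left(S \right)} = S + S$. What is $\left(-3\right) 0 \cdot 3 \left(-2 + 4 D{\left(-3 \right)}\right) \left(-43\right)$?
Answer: $0$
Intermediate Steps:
$D{\left(S \right)} = 2 S$
$\left(-3\right) 0 \cdot 3 \left(-2 + 4 D{\left(-3 \right)}\right) \left(-43\right) = \left(-3\right) 0 \cdot 3 \left(-2 + 4 \cdot 2 \left(-3\right)\right) \left(-43\right) = 0 \cdot 3 \left(-2 + 4 \left(-6\right)\right) \left(-43\right) = 0 \left(-2 - 24\right) \left(-43\right) = 0 \left(-26\right) \left(-43\right) = 0 \left(-43\right) = 0$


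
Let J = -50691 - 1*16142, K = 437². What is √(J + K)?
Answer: 2*√31034 ≈ 352.33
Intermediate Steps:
K = 190969
J = -66833 (J = -50691 - 16142 = -66833)
√(J + K) = √(-66833 + 190969) = √124136 = 2*√31034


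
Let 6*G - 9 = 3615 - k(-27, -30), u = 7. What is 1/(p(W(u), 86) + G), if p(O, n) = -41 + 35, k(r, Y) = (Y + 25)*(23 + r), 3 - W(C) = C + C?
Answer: 3/1784 ≈ 0.0016816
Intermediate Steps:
W(C) = 3 - 2*C (W(C) = 3 - (C + C) = 3 - 2*C)
k(r, Y) = (23 + r)*(25 + Y) (k(r, Y) = (25 + Y)*(23 + r) = (23 + r)*(25 + Y))
p(O, n) = -6
G = 1802/3 (G = 3/2 + (3615 - (575 + 23*(-30) + 25*(-27) - 30*(-27)))/6 = 3/2 + (3615 - (575 - 690 - 675 + 810))/6 = 3/2 + (3615 - 1*20)/6 = 3/2 + (3615 - 20)/6 = 3/2 + (⅙)*3595 = 3/2 + 3595/6 = 1802/3 ≈ 600.67)
1/(p(W(u), 86) + G) = 1/(-6 + 1802/3) = 1/(1784/3) = 3/1784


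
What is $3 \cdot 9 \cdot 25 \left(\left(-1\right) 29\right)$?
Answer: $-19575$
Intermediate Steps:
$3 \cdot 9 \cdot 25 \left(\left(-1\right) 29\right) = 27 \cdot 25 \left(-29\right) = 27 \left(-725\right) = -19575$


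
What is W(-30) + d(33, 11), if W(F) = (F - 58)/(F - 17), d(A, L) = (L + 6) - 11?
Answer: 370/47 ≈ 7.8723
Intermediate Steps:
d(A, L) = -5 + L (d(A, L) = (6 + L) - 11 = -5 + L)
W(F) = (-58 + F)/(-17 + F)
W(-30) + d(33, 11) = (-58 - 30)/(-17 - 30) + (-5 + 11) = -88/(-47) + 6 = -1/47*(-88) + 6 = 88/47 + 6 = 370/47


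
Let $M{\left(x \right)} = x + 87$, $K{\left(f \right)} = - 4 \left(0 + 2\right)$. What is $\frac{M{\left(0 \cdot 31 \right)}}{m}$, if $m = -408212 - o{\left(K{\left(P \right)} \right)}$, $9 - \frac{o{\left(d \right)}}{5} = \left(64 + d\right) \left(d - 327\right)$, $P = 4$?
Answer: $- \frac{87}{502057} \approx -0.00017329$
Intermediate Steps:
$K{\left(f \right)} = -8$ ($K{\left(f \right)} = \left(-4\right) 2 = -8$)
$o{\left(d \right)} = 45 - 5 \left(-327 + d\right) \left(64 + d\right)$ ($o{\left(d \right)} = 45 - 5 \left(64 + d\right) \left(d - 327\right) = 45 - 5 \left(64 + d\right) \left(-327 + d\right) = 45 - 5 \left(-327 + d\right) \left(64 + d\right)$)
$M{\left(x \right)} = 87 + x$
$m = -502057$ ($m = -408212 - \left(104685 - 5 \left(-8\right)^{2} + 1315 \left(-8\right)\right) = -408212 - \left(104685 - 320 - 10520\right) = -408212 - 93845 = -502057$)
$\frac{M{\left(0 \cdot 31 \right)}}{m} = \frac{87 + 0 \cdot 31}{-502057} = \left(87 + 0\right) \left(- \frac{1}{502057}\right) = 87 \left(- \frac{1}{502057}\right) = - \frac{87}{502057}$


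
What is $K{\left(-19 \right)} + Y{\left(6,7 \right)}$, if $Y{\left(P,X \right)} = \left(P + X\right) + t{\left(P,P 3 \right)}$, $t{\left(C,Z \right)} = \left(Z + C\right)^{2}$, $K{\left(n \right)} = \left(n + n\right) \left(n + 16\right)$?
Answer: $703$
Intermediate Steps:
$K{\left(n \right)} = 2 n \left(16 + n\right)$
$t{\left(C,Z \right)} = \left(C + Z\right)^{2}$
$Y{\left(P,X \right)} = P + X + 16 P^{2}$ ($Y{\left(P,X \right)} = \left(P + X\right) + \left(P + P 3\right)^{2} = \left(P + X\right) + \left(P + 3 P\right)^{2} = \left(P + X\right) + \left(4 P\right)^{2} = \left(P + X\right) + 16 P^{2} = P + X + 16 P^{2}$)
$K{\left(-19 \right)} + Y{\left(6,7 \right)} = 2 \left(-19\right) \left(16 - 19\right) + \left(6 + 7 + 16 \cdot 6^{2}\right) = 2 \left(-19\right) \left(-3\right) + \left(6 + 7 + 16 \cdot 36\right) = 114 + \left(6 + 7 + 576\right) = 114 + 589 = 703$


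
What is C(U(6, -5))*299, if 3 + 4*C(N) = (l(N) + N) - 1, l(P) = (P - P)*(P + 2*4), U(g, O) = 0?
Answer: -299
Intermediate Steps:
l(P) = 0 (l(P) = 0*(P + 8) = 0*(8 + P) = 0)
C(N) = -1 + N/4 (C(N) = -3/4 + ((0 + N) - 1)/4 = -3/4 + (N - 1)/4 = -3/4 + (-1 + N)/4 = -3/4 + (-1/4 + N/4) = -1 + N/4)
C(U(6, -5))*299 = (-1 + (1/4)*0)*299 = (-1 + 0)*299 = -1*299 = -299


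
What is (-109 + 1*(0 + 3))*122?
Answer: -12932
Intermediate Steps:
(-109 + 1*(0 + 3))*122 = (-109 + 1*3)*122 = (-109 + 3)*122 = -106*122 = -12932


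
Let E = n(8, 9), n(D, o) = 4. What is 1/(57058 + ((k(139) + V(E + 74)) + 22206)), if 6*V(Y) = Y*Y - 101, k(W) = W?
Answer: 6/482401 ≈ 1.2438e-5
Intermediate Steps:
E = 4
V(Y) = -101/6 + Y**2/6 (V(Y) = (Y*Y - 101)/6 = (Y**2 - 101)/6 = (-101 + Y**2)/6 = -101/6 + Y**2/6)
1/(57058 + ((k(139) + V(E + 74)) + 22206)) = 1/(57058 + ((139 + (-101/6 + (4 + 74)**2/6)) + 22206)) = 1/(57058 + ((139 + (-101/6 + (1/6)*78**2)) + 22206)) = 1/(57058 + ((139 + (-101/6 + (1/6)*6084)) + 22206)) = 1/(57058 + ((139 + (-101/6 + 1014)) + 22206)) = 1/(57058 + ((139 + 5983/6) + 22206)) = 1/(57058 + (6817/6 + 22206)) = 1/(57058 + 140053/6) = 1/(482401/6) = 6/482401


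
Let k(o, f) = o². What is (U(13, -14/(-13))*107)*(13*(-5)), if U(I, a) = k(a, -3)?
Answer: -104860/13 ≈ -8066.2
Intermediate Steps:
U(I, a) = a²
(U(13, -14/(-13))*107)*(13*(-5)) = ((-14/(-13))²*107)*(13*(-5)) = ((-14*(-1/13))²*107)*(-65) = ((14/13)²*107)*(-65) = ((196/169)*107)*(-65) = (20972/169)*(-65) = -104860/13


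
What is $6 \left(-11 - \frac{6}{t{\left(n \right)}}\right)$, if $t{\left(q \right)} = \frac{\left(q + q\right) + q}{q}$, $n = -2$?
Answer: $-78$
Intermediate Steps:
$t{\left(q \right)} = 3$ ($t{\left(q \right)} = \frac{2 q + q}{q} = \frac{3 q}{q} = 3$)
$6 \left(-11 - \frac{6}{t{\left(n \right)}}\right) = 6 \left(-11 - \frac{6}{3}\right) = 6 \left(-11 - 2\right) = 6 \left(-13\right) = -78$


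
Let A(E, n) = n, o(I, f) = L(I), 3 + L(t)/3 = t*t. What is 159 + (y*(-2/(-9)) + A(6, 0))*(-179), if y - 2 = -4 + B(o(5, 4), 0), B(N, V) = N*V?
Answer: 2147/9 ≈ 238.56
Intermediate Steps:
L(t) = -9 + 3*t² (L(t) = -9 + 3*(t*t) = -9 + 3*t²)
o(I, f) = -9 + 3*I²
y = -2 (y = 2 + (-4 + (-9 + 3*5²)*0) = 2 + (-4 + (-9 + 3*25)*0) = 2 + (-4 + (-9 + 75)*0) = 2 + (-4 + 66*0) = 2 + (-4 + 0) = 2 - 4 = -2)
159 + (y*(-2/(-9)) + A(6, 0))*(-179) = 159 + (-(-4)/(-9) + 0)*(-179) = 159 + (-(-4)*(-1)/9 + 0)*(-179) = 159 + (-2*2/9 + 0)*(-179) = 159 + (-4/9 + 0)*(-179) = 159 - 4/9*(-179) = 159 + 716/9 = 2147/9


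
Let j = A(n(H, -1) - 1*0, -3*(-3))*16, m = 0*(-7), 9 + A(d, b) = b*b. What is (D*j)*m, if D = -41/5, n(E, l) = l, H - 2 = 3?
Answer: 0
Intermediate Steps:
H = 5 (H = 2 + 3 = 5)
A(d, b) = -9 + b² (A(d, b) = -9 + b*b = -9 + b²)
m = 0
j = 1152 (j = (-9 + (-3*(-3))²)*16 = (-9 + 9²)*16 = (-9 + 81)*16 = 72*16 = 1152)
D = -41/5 (D = -41*⅕ = -41/5 ≈ -8.2000)
(D*j)*m = -41/5*1152*0 = -47232/5*0 = 0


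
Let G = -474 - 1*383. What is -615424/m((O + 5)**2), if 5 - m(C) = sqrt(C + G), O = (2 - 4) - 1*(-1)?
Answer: -1538560/433 - 8923648*I/433 ≈ -3553.3 - 20609.0*I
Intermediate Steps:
G = -857 (G = -474 - 383 = -857)
O = -1 (O = -2 + 1 = -1)
m(C) = 5 - sqrt(-857 + C) (m(C) = 5 - sqrt(C - 857) = 5 - sqrt(-857 + C))
-615424/m((O + 5)**2) = -615424/(5 - sqrt(-857 + (-1 + 5)**2)) = -615424/(5 - sqrt(-857 + 4**2)) = -615424/(5 - sqrt(-857 + 16)) = -615424/(5 - sqrt(-841)) = -615424/(5 - 29*I) = -615424*(5 + 29*I)/866 = -307712*(5 + 29*I)/433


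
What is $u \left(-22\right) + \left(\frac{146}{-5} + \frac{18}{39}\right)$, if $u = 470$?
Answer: $- \frac{673968}{65} \approx -10369.0$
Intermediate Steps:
$u \left(-22\right) + \left(\frac{146}{-5} + \frac{18}{39}\right) = 470 \left(-22\right) + \left(\frac{146}{-5} + \frac{18}{39}\right) = -10340 + \left(146 \left(- \frac{1}{5}\right) + 18 \cdot \frac{1}{39}\right) = -10340 + \left(- \frac{146}{5} + \frac{6}{13}\right) = -10340 - \frac{1868}{65} = - \frac{673968}{65}$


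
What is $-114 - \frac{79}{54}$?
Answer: $- \frac{6235}{54} \approx -115.46$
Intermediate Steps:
$-114 - \frac{79}{54} = - \frac{6235}{54}$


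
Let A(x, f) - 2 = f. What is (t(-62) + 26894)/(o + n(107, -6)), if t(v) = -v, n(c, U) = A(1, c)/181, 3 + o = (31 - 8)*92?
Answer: 2439518/191281 ≈ 12.754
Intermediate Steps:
A(x, f) = 2 + f
o = 2113 (o = -3 + (31 - 8)*92 = -3 + 23*92 = -3 + 2116 = 2113)
n(c, U) = 2/181 + c/181 (n(c, U) = (2 + c)/181 = (2 + c)*(1/181) = 2/181 + c/181)
(t(-62) + 26894)/(o + n(107, -6)) = (-1*(-62) + 26894)/(2113 + (2/181 + (1/181)*107)) = (62 + 26894)/(2113 + (2/181 + 107/181)) = 26956/(2113 + 109/181) = 26956/(382562/181) = 26956*(181/382562) = 2439518/191281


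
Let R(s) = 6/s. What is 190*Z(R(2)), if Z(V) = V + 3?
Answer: 1140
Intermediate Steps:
Z(V) = 3 + V
190*Z(R(2)) = 190*(3 + 6/2) = 190*(3 + 6*(½)) = 190*(3 + 3) = 190*6 = 1140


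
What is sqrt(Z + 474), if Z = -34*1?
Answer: 2*sqrt(110) ≈ 20.976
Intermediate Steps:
Z = -34
sqrt(Z + 474) = sqrt(-34 + 474) = sqrt(440) = 2*sqrt(110)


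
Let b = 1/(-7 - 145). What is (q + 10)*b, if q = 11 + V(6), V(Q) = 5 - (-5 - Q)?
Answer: -37/152 ≈ -0.24342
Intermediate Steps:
V(Q) = 10 + Q (V(Q) = 5 + (5 + Q) = 10 + Q)
q = 27 (q = 11 + (10 + 6) = 11 + 16 = 27)
b = -1/152 (b = 1/(-152) = -1/152 ≈ -0.0065789)
(q + 10)*b = (27 + 10)*(-1/152) = 37*(-1/152) = -37/152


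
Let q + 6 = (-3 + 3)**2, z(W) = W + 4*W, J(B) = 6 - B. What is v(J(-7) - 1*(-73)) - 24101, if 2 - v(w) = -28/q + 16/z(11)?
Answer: -3977153/165 ≈ -24104.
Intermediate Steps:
z(W) = 5*W
q = -6 (q = -6 + (-3 + 3)**2 = -6 + 0**2 = -6 + 0 = -6)
v(w) = -488/165 (v(w) = 2 - (-28/(-6) + 16/((5*11))) = 2 - (-28*(-1/6) + 16/55) = 2 - (14/3 + 16*(1/55)) = 2 - (14/3 + 16/55) = 2 - 1*818/165 = 2 - 818/165 = -488/165)
v(J(-7) - 1*(-73)) - 24101 = -488/165 - 24101 = -3977153/165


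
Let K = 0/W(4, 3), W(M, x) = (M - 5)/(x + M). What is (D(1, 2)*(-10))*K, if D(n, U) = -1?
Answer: 0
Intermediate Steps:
W(M, x) = (-5 + M)/(M + x)
K = 0 (K = 0/(((-5 + 4)/(4 + 3))) = 0/((-1/7)) = 0/(((⅐)*(-1))) = 0/(-⅐) = 0*(-7) = 0)
(D(1, 2)*(-10))*K = -1*(-10)*0 = 10*0 = 0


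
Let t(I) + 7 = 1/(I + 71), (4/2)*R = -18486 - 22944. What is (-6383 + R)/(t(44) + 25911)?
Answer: -183310/175233 ≈ -1.0461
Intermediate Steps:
R = -20715 (R = (-18486 - 22944)/2 = (1/2)*(-41430) = -20715)
t(I) = -7 + 1/(71 + I) (t(I) = -7 + 1/(I + 71) = -7 + 1/(71 + I))
(-6383 + R)/(t(44) + 25911) = (-6383 - 20715)/((-496 - 7*44)/(71 + 44) + 25911) = -27098/((-496 - 308)/115 + 25911) = -27098/((1/115)*(-804) + 25911) = -27098/(-804/115 + 25911) = -27098/2978961/115 = -27098*115/2978961 = -183310/175233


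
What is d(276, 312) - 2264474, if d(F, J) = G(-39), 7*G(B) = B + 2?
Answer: -15851355/7 ≈ -2.2645e+6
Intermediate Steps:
G(B) = 2/7 + B/7 (G(B) = (B + 2)/7 = (2 + B)/7 = 2/7 + B/7)
d(F, J) = -37/7 (d(F, J) = 2/7 + (⅐)*(-39) = 2/7 - 39/7 = -37/7)
d(276, 312) - 2264474 = -37/7 - 2264474 = -15851355/7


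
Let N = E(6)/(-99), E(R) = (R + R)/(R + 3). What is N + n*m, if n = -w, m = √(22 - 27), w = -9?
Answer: -4/297 + 9*I*√5 ≈ -0.013468 + 20.125*I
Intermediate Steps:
E(R) = 2*R/(3 + R) (E(R) = (2*R)/(3 + R) = 2*R/(3 + R))
N = -4/297 (N = (2*6/(3 + 6))/(-99) = (2*6/9)*(-1/99) = (2*6*(⅑))*(-1/99) = (4/3)*(-1/99) = -4/297 ≈ -0.013468)
m = I*√5 (m = √(-5) = I*√5 ≈ 2.2361*I)
n = 9 (n = -1*(-9) = 9)
N + n*m = -4/297 + 9*(I*√5) = -4/297 + 9*I*√5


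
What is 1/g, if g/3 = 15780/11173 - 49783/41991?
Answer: 156388481/106392521 ≈ 1.4699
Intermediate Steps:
g = 106392521/156388481 (g = 3*(15780/11173 - 49783/41991) = 3*(106392521/469165443) = 106392521/156388481 ≈ 0.68031)
1/g = 1/(106392521/156388481) = 156388481/106392521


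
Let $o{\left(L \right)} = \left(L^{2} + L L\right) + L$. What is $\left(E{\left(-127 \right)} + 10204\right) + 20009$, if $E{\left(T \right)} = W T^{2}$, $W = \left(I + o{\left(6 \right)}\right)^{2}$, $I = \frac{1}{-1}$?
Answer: $95659054$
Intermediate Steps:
$I = -1$
$o{\left(L \right)} = L + 2 L^{2}$ ($o{\left(L \right)} = \left(L^{2} + L^{2}\right) + L = 2 L^{2} + L = L + 2 L^{2}$)
$W = 5929$ ($W = \left(-1 + 6 \left(1 + 2 \cdot 6\right)\right)^{2} = \left(-1 + 6 \left(1 + 12\right)\right)^{2} = \left(-1 + 6 \cdot 13\right)^{2} = \left(-1 + 78\right)^{2} = 77^{2} = 5929$)
$E{\left(T \right)} = 5929 T^{2}$
$\left(E{\left(-127 \right)} + 10204\right) + 20009 = \left(5929 \left(-127\right)^{2} + 10204\right) + 20009 = \left(5929 \cdot 16129 + 10204\right) + 20009 = \left(95628841 + 10204\right) + 20009 = 95639045 + 20009 = 95659054$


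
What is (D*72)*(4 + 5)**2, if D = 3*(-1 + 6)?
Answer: 87480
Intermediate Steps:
D = 15 (D = 3*5 = 15)
(D*72)*(4 + 5)**2 = (15*72)*(4 + 5)**2 = 1080*9**2 = 1080*81 = 87480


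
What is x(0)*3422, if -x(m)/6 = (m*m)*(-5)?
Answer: 0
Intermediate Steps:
x(m) = 30*m² (x(m) = -6*m*m*(-5) = -6*m²*(-5) = -(-30)*m² = 30*m²)
x(0)*3422 = (30*0²)*3422 = (30*0)*3422 = 0*3422 = 0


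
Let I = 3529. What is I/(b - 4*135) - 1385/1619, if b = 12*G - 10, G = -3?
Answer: -6525061/948734 ≈ -6.8776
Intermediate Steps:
b = -46 (b = 12*(-3) - 10 = -36 - 10 = -46)
I/(b - 4*135) - 1385/1619 = 3529/(-46 - 4*135) - 1385/1619 = 3529/(-46 - 1*540) - 1385*1/1619 = 3529/(-46 - 540) - 1385/1619 = 3529/(-586) - 1385/1619 = 3529*(-1/586) - 1385/1619 = -3529/586 - 1385/1619 = -6525061/948734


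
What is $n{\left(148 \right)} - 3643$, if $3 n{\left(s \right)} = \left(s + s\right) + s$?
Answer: $-3495$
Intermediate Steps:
$n{\left(s \right)} = s$ ($n{\left(s \right)} = \frac{\left(s + s\right) + s}{3} = \frac{2 s + s}{3} = \frac{3 s}{3} = s$)
$n{\left(148 \right)} - 3643 = 148 - 3643 = -3495$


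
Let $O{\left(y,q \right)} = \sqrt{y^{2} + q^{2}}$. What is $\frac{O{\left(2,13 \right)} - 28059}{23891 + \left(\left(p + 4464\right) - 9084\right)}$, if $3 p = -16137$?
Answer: $- \frac{28059}{13892} + \frac{\sqrt{173}}{13892} \approx -2.0188$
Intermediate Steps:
$p = -5379$ ($p = \frac{1}{3} \left(-16137\right) = -5379$)
$O{\left(y,q \right)} = \sqrt{q^{2} + y^{2}}$
$\frac{O{\left(2,13 \right)} - 28059}{23891 + \left(\left(p + 4464\right) - 9084\right)} = \frac{\sqrt{13^{2} + 2^{2}} - 28059}{23891 + \left(\left(-5379 + 4464\right) - 9084\right)} = \frac{\sqrt{169 + 4} - 28059}{23891 - 9999} = \frac{\sqrt{173} - 28059}{23891 - 9999} = \frac{-28059 + \sqrt{173}}{13892} = \left(-28059 + \sqrt{173}\right) \frac{1}{13892} = - \frac{28059}{13892} + \frac{\sqrt{173}}{13892}$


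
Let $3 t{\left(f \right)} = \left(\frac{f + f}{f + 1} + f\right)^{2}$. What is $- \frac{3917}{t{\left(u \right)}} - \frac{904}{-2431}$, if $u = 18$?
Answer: $- \frac{3394468235}{115783668} \approx -29.317$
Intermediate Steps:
$t{\left(f \right)} = \frac{\left(f + \frac{2 f}{1 + f}\right)^{2}}{3}$ ($t{\left(f \right)} = \frac{\left(\frac{f + f}{f + 1} + f\right)^{2}}{3} = \frac{\left(\frac{2 f}{1 + f} + f\right)^{2}}{3} = \frac{\left(f + \frac{2 f}{1 + f}\right)^{2}}{3}$)
$- \frac{3917}{t{\left(u \right)}} - \frac{904}{-2431} = - \frac{3917}{\frac{1}{3} \cdot 18^{2} \frac{1}{\left(1 + 18\right)^{2}} \left(3 + 18\right)^{2}} - \frac{904}{-2431} = - \frac{3917}{\frac{1}{3} \cdot 324 \cdot \frac{1}{361} \cdot 21^{2}} - - \frac{904}{2431} = - \frac{3917}{\frac{1}{3} \cdot 324 \cdot \frac{1}{361} \cdot 441} + \frac{904}{2431} = - \frac{3917}{\frac{47628}{361}} + \frac{904}{2431} = \left(-3917\right) \frac{361}{47628} + \frac{904}{2431} = - \frac{1414037}{47628} + \frac{904}{2431} = - \frac{3394468235}{115783668}$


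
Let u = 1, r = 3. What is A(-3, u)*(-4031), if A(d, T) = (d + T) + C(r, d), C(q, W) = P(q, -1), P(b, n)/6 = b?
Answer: -64496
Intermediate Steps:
P(b, n) = 6*b
C(q, W) = 6*q
A(d, T) = 18 + T + d (A(d, T) = (d + T) + 6*3 = (T + d) + 18 = 18 + T + d)
A(-3, u)*(-4031) = (18 + 1 - 3)*(-4031) = 16*(-4031) = -64496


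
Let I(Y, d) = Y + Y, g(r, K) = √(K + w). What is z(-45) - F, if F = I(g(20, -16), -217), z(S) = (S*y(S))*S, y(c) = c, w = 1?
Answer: -91125 - 2*I*√15 ≈ -91125.0 - 7.746*I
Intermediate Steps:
g(r, K) = √(1 + K) (g(r, K) = √(K + 1) = √(1 + K))
z(S) = S³ (z(S) = (S*S)*S = S²*S = S³)
I(Y, d) = 2*Y
F = 2*I*√15 (F = 2*√(1 - 16) = 2*√(-15) = 2*(I*√15) = 2*I*√15 ≈ 7.746*I)
z(-45) - F = (-45)³ - 2*I*√15 = -91125 - 2*I*√15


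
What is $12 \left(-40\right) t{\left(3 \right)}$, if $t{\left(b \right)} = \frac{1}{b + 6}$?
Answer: $- \frac{160}{3} \approx -53.333$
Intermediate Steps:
$t{\left(b \right)} = \frac{1}{6 + b}$
$12 \left(-40\right) t{\left(3 \right)} = \frac{12 \left(-40\right)}{6 + 3} = - \frac{480}{9} = \left(-480\right) \frac{1}{9} = - \frac{160}{3}$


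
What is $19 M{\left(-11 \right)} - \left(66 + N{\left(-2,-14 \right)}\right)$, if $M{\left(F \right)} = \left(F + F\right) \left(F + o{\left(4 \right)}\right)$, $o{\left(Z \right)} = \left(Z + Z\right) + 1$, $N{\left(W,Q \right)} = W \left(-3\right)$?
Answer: $764$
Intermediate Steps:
$N{\left(W,Q \right)} = - 3 W$
$o{\left(Z \right)} = 1 + 2 Z$ ($o{\left(Z \right)} = 2 Z + 1 = 1 + 2 Z$)
$M{\left(F \right)} = 2 F \left(9 + F\right)$ ($M{\left(F \right)} = \left(F + F\right) \left(F + \left(1 + 2 \cdot 4\right)\right) = 2 F \left(F + \left(1 + 8\right)\right) = 2 F \left(F + 9\right) = 2 F \left(9 + F\right)$)
$19 M{\left(-11 \right)} - \left(66 + N{\left(-2,-14 \right)}\right) = 19 \cdot 2 \left(-11\right) \left(9 - 11\right) - \left(66 - -6\right) = 19 \cdot 2 \left(-11\right) \left(-2\right) - 72 = 19 \cdot 44 - 72 = 836 - 72 = 764$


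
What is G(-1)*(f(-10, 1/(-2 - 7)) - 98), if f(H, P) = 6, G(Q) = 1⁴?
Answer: -92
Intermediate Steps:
G(Q) = 1
G(-1)*(f(-10, 1/(-2 - 7)) - 98) = 1*(6 - 98) = 1*(-92) = -92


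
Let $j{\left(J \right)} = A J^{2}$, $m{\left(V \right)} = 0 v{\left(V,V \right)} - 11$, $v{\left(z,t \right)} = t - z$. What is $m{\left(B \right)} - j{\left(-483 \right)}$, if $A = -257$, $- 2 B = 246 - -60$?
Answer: $59955262$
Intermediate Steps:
$B = -153$ ($B = - \frac{246 - -60}{2} = - \frac{246 + 60}{2} = \left(- \frac{1}{2}\right) 306 = -153$)
$m{\left(V \right)} = -11$ ($m{\left(V \right)} = 0 \left(V - V\right) - 11 = 0 \cdot 0 - 11 = 0 - 11 = -11$)
$j{\left(J \right)} = - 257 J^{2}$
$m{\left(B \right)} - j{\left(-483 \right)} = -11 - - 257 \left(-483\right)^{2} = -11 - \left(-257\right) 233289 = -11 - -59955273 = -11 + 59955273 = 59955262$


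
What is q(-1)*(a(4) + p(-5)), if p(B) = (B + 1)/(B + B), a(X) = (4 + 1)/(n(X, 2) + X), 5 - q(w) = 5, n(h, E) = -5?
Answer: 0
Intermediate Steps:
q(w) = 0 (q(w) = 5 - 1*5 = 5 - 5 = 0)
a(X) = 5/(-5 + X) (a(X) = (4 + 1)/(-5 + X) = 5/(-5 + X))
p(B) = (1 + B)/(2*B) (p(B) = (1 + B)/((2*B)) = (1 + B)*(1/(2*B)) = (1 + B)/(2*B))
q(-1)*(a(4) + p(-5)) = 0*(5/(-5 + 4) + (1/2)*(1 - 5)/(-5)) = 0*(5/(-1) + (1/2)*(-1/5)*(-4)) = 0*(5*(-1) + 2/5) = 0*(-5 + 2/5) = 0*(-23/5) = 0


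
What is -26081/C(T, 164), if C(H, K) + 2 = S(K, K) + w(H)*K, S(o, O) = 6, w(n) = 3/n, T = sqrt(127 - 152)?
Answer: -652025/60616 - 16039815*I/60616 ≈ -10.757 - 264.61*I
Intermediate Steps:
T = 5*I (T = sqrt(-25) = 5*I ≈ 5.0*I)
C(H, K) = 4 + 3*K/H (C(H, K) = -2 + (6 + (3/H)*K) = -2 + (6 + 3*K/H) = 4 + 3*K/H)
-26081/C(T, 164) = -26081/(4 + 3*164/(5*I)) = -26081/(4 + 3*164*(-I/5)) = -26081*25*(4 + 492*I/5)/242464 = -652025*(4 + 492*I/5)/242464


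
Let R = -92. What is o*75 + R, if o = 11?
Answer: 733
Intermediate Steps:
o*75 + R = 11*75 - 92 = 825 - 92 = 733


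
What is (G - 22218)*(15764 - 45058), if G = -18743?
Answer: 1199911534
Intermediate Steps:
(G - 22218)*(15764 - 45058) = (-18743 - 22218)*(15764 - 45058) = -40961*(-29294) = 1199911534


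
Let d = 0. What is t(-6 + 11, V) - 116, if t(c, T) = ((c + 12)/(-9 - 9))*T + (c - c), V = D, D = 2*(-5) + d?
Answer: -959/9 ≈ -106.56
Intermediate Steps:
D = -10 (D = 2*(-5) + 0 = -10 + 0 = -10)
V = -10
t(c, T) = T*(-⅔ - c/18) (t(c, T) = ((12 + c)/(-18))*T + 0 = ((12 + c)*(-1/18))*T + 0 = (-⅔ - c/18)*T + 0 = T*(-⅔ - c/18) + 0 = T*(-⅔ - c/18))
t(-6 + 11, V) - 116 = -1/18*(-10)*(12 + (-6 + 11)) - 116 = -1/18*(-10)*(12 + 5) - 116 = -1/18*(-10)*17 - 116 = 85/9 - 116 = -959/9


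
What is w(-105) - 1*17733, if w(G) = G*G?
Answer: -6708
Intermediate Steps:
w(G) = G²
w(-105) - 1*17733 = (-105)² - 1*17733 = 11025 - 17733 = -6708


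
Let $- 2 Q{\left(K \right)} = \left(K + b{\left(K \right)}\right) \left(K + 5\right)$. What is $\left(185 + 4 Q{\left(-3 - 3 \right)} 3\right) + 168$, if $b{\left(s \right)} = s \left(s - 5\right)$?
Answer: $713$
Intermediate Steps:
$b{\left(s \right)} = s \left(-5 + s\right)$
$Q{\left(K \right)} = - \frac{\left(5 + K\right) \left(K + K \left(-5 + K\right)\right)}{2}$ ($Q{\left(K \right)} = - \frac{\left(K + K \left(-5 + K\right)\right) \left(K + 5\right)}{2} = - \frac{\left(K + K \left(-5 + K\right)\right) \left(5 + K\right)}{2} = - \frac{\left(5 + K\right) \left(K + K \left(-5 + K\right)\right)}{2}$)
$\left(185 + 4 Q{\left(-3 - 3 \right)} 3\right) + 168 = \left(185 + 4 \frac{\left(-3 - 3\right) \left(20 - \left(-3 - 3\right) - \left(-3 - 3\right)^{2}\right)}{2} \cdot 3\right) + 168 = \left(185 + 4 \cdot \frac{1}{2} \left(-6\right) \left(20 - -6 - \left(-6\right)^{2}\right) 3\right) + 168 = \left(185 + 4 \cdot \frac{1}{2} \left(-6\right) \left(20 + 6 - 36\right) 3\right) + 168 = \left(185 + 4 \cdot \frac{1}{2} \left(-6\right) \left(-10\right) 3\right) + 168 = \left(185 + 4 \cdot 30 \cdot 3\right) + 168 = \left(185 + 120 \cdot 3\right) + 168 = \left(185 + 360\right) + 168 = 545 + 168 = 713$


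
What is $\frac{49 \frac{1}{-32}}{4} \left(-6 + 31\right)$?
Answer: $- \frac{1225}{128} \approx -9.5703$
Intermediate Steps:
$\frac{49 \frac{1}{-32}}{4} \left(-6 + 31\right) = 49 \left(- \frac{1}{32}\right) \frac{1}{4} \cdot 25 = \left(- \frac{49}{32}\right) \frac{1}{4} \cdot 25 = \left(- \frac{49}{128}\right) 25 = - \frac{1225}{128}$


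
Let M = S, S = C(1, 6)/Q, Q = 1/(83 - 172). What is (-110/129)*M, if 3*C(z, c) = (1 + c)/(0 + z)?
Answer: 68530/387 ≈ 177.08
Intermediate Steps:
Q = -1/89 (Q = 1/(-89) = -1/89 ≈ -0.011236)
C(z, c) = (1 + c)/(3*z) (C(z, c) = ((1 + c)/(0 + z))/3 = ((1 + c)/z)/3 = (1 + c)/(3*z))
S = -623/3 (S = ((⅓)*(1 + 6)/1)/(-1/89) = ((⅓)*1*7)*(-89) = (7/3)*(-89) = -623/3 ≈ -207.67)
M = -623/3 ≈ -207.67
(-110/129)*M = -110/129*(-623/3) = 68530/387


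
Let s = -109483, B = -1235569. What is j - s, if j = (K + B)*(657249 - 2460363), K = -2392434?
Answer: 6541703110825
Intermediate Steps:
j = 6541703001342 (j = (-2392434 - 1235569)*(657249 - 2460363) = -3628003*(-1803114) = 6541703001342)
j - s = 6541703001342 - 1*(-109483) = 6541703001342 + 109483 = 6541703110825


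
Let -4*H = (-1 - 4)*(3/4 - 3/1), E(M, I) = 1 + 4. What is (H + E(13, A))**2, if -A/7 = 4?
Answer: 1225/256 ≈ 4.7852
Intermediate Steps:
A = -28 (A = -7*4 = -28)
E(M, I) = 5
H = -45/16 (H = -(-1 - 4)*(3/4 - 3/1)/4 = -(-5)*(3*(1/4) - 3*1)/4 = -(-5)*(3/4 - 3)/4 = -(-5)*(-9)/(4*4) = -1/4*45/4 = -45/16 ≈ -2.8125)
(H + E(13, A))**2 = (-45/16 + 5)**2 = (35/16)**2 = 1225/256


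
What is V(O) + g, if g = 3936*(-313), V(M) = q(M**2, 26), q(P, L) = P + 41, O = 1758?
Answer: 1858637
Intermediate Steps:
q(P, L) = 41 + P
V(M) = 41 + M**2
g = -1231968
V(O) + g = (41 + 1758**2) - 1231968 = (41 + 3090564) - 1231968 = 3090605 - 1231968 = 1858637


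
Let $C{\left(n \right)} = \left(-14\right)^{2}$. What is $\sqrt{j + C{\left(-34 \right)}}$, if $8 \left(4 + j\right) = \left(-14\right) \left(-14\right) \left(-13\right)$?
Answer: $\frac{i \sqrt{506}}{2} \approx 11.247 i$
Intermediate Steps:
$C{\left(n \right)} = 196$
$j = - \frac{645}{2}$ ($j = -4 + \frac{\left(-14\right) \left(-14\right) \left(-13\right)}{8} = -4 + \frac{196 \left(-13\right)}{8} = -4 + \frac{1}{8} \left(-2548\right) = -4 - \frac{637}{2} = - \frac{645}{2} \approx -322.5$)
$\sqrt{j + C{\left(-34 \right)}} = \sqrt{- \frac{645}{2} + 196} = \sqrt{- \frac{253}{2}} = \frac{i \sqrt{506}}{2}$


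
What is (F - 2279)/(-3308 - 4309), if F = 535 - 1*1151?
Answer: 965/2539 ≈ 0.38007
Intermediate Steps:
F = -616 (F = 535 - 1151 = -616)
(F - 2279)/(-3308 - 4309) = (-616 - 2279)/(-3308 - 4309) = -2895/(-7617) = -2895*(-1/7617) = 965/2539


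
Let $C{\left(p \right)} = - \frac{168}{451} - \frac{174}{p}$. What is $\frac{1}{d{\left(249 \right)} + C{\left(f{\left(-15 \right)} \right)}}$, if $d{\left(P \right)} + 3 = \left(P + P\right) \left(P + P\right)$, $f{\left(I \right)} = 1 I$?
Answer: $\frac{2255}{559267573} \approx 4.0321 \cdot 10^{-6}$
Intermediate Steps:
$f{\left(I \right)} = I$
$C{\left(p \right)} = - \frac{168}{451} - \frac{174}{p}$ ($C{\left(p \right)} = \left(-168\right) \frac{1}{451} - \frac{174}{p} = - \frac{168}{451} - \frac{174}{p}$)
$d{\left(P \right)} = -3 + 4 P^{2}$ ($d{\left(P \right)} = -3 + \left(P + P\right) \left(P + P\right) = -3 + 2 P 2 P = -3 + 4 P^{2}$)
$\frac{1}{d{\left(249 \right)} + C{\left(f{\left(-15 \right)} \right)}} = \frac{1}{\left(-3 + 4 \cdot 249^{2}\right) - \left(\frac{168}{451} + \frac{174}{-15}\right)} = \frac{1}{\left(-3 + 4 \cdot 62001\right) - - \frac{25318}{2255}} = \frac{1}{\left(-3 + 248004\right) + \left(- \frac{168}{451} + \frac{58}{5}\right)} = \frac{1}{248001 + \frac{25318}{2255}} = \frac{1}{\frac{559267573}{2255}} = \frac{2255}{559267573}$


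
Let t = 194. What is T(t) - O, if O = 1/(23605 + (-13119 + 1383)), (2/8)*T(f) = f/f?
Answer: 47475/11869 ≈ 3.9999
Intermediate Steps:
T(f) = 4 (T(f) = 4*(f/f) = 4*1 = 4)
O = 1/11869 (O = 1/(23605 - 11736) = 1/11869 ≈ 8.4253e-5)
T(t) - O = 4 - 1*1/11869 = 4 - 1/11869 = 47475/11869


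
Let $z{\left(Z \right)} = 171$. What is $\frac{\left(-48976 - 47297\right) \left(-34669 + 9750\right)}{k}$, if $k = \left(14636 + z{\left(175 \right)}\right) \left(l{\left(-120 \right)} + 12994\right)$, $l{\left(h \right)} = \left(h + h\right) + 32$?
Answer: $\frac{799675629}{63107434} \approx 12.672$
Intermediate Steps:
$l{\left(h \right)} = 32 + 2 h$ ($l{\left(h \right)} = 2 h + 32 = 32 + 2 h$)
$k = 189322302$ ($k = \left(14636 + 171\right) \left(\left(32 + 2 \left(-120\right)\right) + 12994\right) = 14807 \left(\left(32 - 240\right) + 12994\right) = 14807 \left(-208 + 12994\right) = 14807 \cdot 12786 = 189322302$)
$\frac{\left(-48976 - 47297\right) \left(-34669 + 9750\right)}{k} = \frac{\left(-48976 - 47297\right) \left(-34669 + 9750\right)}{189322302} = \left(-96273\right) \left(-24919\right) \frac{1}{189322302} = 2399026887 \cdot \frac{1}{189322302} = \frac{799675629}{63107434}$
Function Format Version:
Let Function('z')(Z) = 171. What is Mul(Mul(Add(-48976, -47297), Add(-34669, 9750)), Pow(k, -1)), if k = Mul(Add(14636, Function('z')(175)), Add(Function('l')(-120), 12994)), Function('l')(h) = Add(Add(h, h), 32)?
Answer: Rational(799675629, 63107434) ≈ 12.672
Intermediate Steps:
Function('l')(h) = Add(32, Mul(2, h)) (Function('l')(h) = Add(Mul(2, h), 32) = Add(32, Mul(2, h)))
k = 189322302 (k = Mul(Add(14636, 171), Add(Add(32, Mul(2, -120)), 12994)) = Mul(14807, Add(Add(32, -240), 12994)) = Mul(14807, Add(-208, 12994)) = Mul(14807, 12786) = 189322302)
Mul(Mul(Add(-48976, -47297), Add(-34669, 9750)), Pow(k, -1)) = Mul(Mul(Add(-48976, -47297), Add(-34669, 9750)), Pow(189322302, -1)) = Mul(Mul(-96273, -24919), Rational(1, 189322302)) = Mul(2399026887, Rational(1, 189322302)) = Rational(799675629, 63107434)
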